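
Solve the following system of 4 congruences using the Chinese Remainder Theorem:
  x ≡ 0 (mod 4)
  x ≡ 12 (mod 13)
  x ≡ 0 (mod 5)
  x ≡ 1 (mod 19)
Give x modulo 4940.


Product of moduli M = 4 · 13 · 5 · 19 = 4940.
Merge one congruence at a time:
  Start: x ≡ 0 (mod 4).
  Combine with x ≡ 12 (mod 13); new modulus lcm = 52.
    Write x = 0 + 4·t and substitute into x ≡ 12 (mod 13): 4·t ≡ 12 − 0 = 12 (mod 13).
    The inverse of 4 mod 13 is 10 (since 4·10 = 40 = 3·13 + 1), so t ≡ 10·12 = 120 ≡ 3 (mod 13).
    Then x = 0 + 4·3 = 12, valid modulo lcm(4, 13) = 52: x ≡ 12 (mod 52).
  Combine with x ≡ 0 (mod 5); new modulus lcm = 260.
    Write x = 12 + 52·t and substitute into x ≡ 0 (mod 5): 52·t ≡ 0 − 12 = -12 (mod 5).
    Reduce coefficients mod 5: 2·t ≡ 3 (mod 5).
    The inverse of 2 mod 5 is 3 (since 2·3 = 6 = 1·5 + 1), so t ≡ 3·3 = 9 ≡ 4 (mod 5).
    Then x = 12 + 52·4 = 220, valid modulo lcm(52, 5) = 260: x ≡ 220 (mod 260).
  Combine with x ≡ 1 (mod 19); new modulus lcm = 4940.
    Write x = 220 + 260·t and substitute into x ≡ 1 (mod 19): 260·t ≡ 1 − 220 = -219 (mod 19).
    Reduce coefficients mod 19: 13·t ≡ 9 (mod 19).
    The inverse of 13 mod 19 is 3 (since 13·3 = 39 = 2·19 + 1), so t ≡ 3·9 = 27 ≡ 8 (mod 19).
    Then x = 220 + 260·8 = 2300, valid modulo lcm(260, 19) = 4940: x ≡ 2300 (mod 4940).
Verify against each original: 2300 mod 4 = 0, 2300 mod 13 = 12, 2300 mod 5 = 0, 2300 mod 19 = 1.

x ≡ 2300 (mod 4940).


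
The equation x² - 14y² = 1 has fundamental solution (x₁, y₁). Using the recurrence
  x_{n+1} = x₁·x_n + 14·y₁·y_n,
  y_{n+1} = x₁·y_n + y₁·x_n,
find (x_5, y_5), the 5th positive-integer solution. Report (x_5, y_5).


Step 1: Find the fundamental solution (x₁, y₁) of x² - 14y² = 1.
  Expand √14 as a continued fraction. a₀ = ⌊√14⌋ = 3; iterate m_{k+1} = d_k·a_k − m_k, d_{k+1} = (14 − m_{k+1}²)/d_k, a_{k+1} = ⌊(a₀ + m_{k+1})/d_{k+1}⌋ (starting m₀ = 0, d₀ = 1), with convergents p_k = a_k·p_{k-1} + p_{k-2}, q_k = a_k·q_{k-1} + q_{k-2} (p₋₁ = 1, q₋₁ = 0):
  k = 0: a₀ = 3; p₀/q₀ = 3/1; p₀² − 14·q₀² = 9 − 14 = -5.
  k = 1: m = 3, d = 5, a = ⌊(3 + 3)/5⌋ = 1; p/q = (1·3 + 1)/(1·1 + 0) = 4/1; p² − 14·q² = 16 − 14 = 2.
  k = 2: m = 2, d = 2, a = ⌊(3 + 2)/2⌋ = 2; p/q = (2·4 + 3)/(2·1 + 1) = 11/3; p² − 14·q² = 121 − 126 = -5.
  k = 3: m = 2, d = 5, a = ⌊(3 + 2)/5⌋ = 1; p/q = (1·11 + 4)/(1·3 + 1) = 15/4; p² − 14·q² = 225 − 224 = 1.
  The first convergent with p² − 14·q² = 1 gives the fundamental solution (x₁, y₁) = (15, 4).
Step 2: Apply the recurrence (x_{n+1}, y_{n+1}) = (x₁x_n + 14y₁y_n, x₁y_n + y₁x_n) repeatedly.
  From (x_1, y_1) = (15, 4): x_2 = 15·15 + 14·4·4 = 449; y_2 = 15·4 + 4·15 = 120.
  From (x_2, y_2) = (449, 120): x_3 = 15·449 + 14·4·120 = 13455; y_3 = 15·120 + 4·449 = 3596.
  From (x_3, y_3) = (13455, 3596): x_4 = 15·13455 + 14·4·3596 = 403201; y_4 = 15·3596 + 4·13455 = 107760.
  From (x_4, y_4) = (403201, 107760): x_5 = 15·403201 + 14·4·107760 = 12082575; y_5 = 15·107760 + 4·403201 = 3229204.
Step 3: Verify x_5² - 14·y_5² = 145988618630625 - 145988618630624 = 1 (should be 1). ✓

(x_1, y_1) = (15, 4); (x_5, y_5) = (12082575, 3229204).


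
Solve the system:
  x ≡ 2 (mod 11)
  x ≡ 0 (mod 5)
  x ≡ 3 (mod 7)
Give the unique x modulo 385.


Moduli 11, 5, 7 are pairwise coprime; by CRT there is a unique solution modulo M = 11 · 5 · 7 = 385.
Solve pairwise, accumulating the modulus:
  Start with x ≡ 2 (mod 11).
  Combine with x ≡ 0 (mod 5): since gcd(11, 5) = 1, we get a unique residue mod 55.
    Write x = 2 + 11·t and substitute into x ≡ 0 (mod 5): 11·t ≡ 0 − 2 = -2 (mod 5).
    Reduce coefficients mod 5: 1·t ≡ 3 (mod 5).
    So t ≡ 3 (mod 5).
    Then x = 2 + 11·3 = 35, valid modulo lcm(11, 5) = 55: x ≡ 35 (mod 55).
  Combine with x ≡ 3 (mod 7): since gcd(55, 7) = 1, we get a unique residue mod 385.
    Write x = 35 + 55·t and substitute into x ≡ 3 (mod 7): 55·t ≡ 3 − 35 = -32 (mod 7).
    Reduce coefficients mod 7: 6·t ≡ 3 (mod 7).
    The inverse of 6 mod 7 is 6 (since 6·6 = 36 = 5·7 + 1), so t ≡ 6·3 = 18 ≡ 4 (mod 7).
    Then x = 35 + 55·4 = 255, valid modulo lcm(55, 7) = 385: x ≡ 255 (mod 385).
Verify: 255 mod 11 = 2 ✓, 255 mod 5 = 0 ✓, 255 mod 7 = 3 ✓.

x ≡ 255 (mod 385).


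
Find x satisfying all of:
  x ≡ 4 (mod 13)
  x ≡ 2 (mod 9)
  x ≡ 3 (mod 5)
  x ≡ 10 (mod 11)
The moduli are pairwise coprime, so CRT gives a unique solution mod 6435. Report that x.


Product of moduli M = 13 · 9 · 5 · 11 = 6435.
Merge one congruence at a time:
  Start: x ≡ 4 (mod 13).
  Combine with x ≡ 2 (mod 9); new modulus lcm = 117.
    Write x = 4 + 13·t and substitute into x ≡ 2 (mod 9): 13·t ≡ 2 − 4 = -2 (mod 9).
    Reduce coefficients mod 9: 4·t ≡ 7 (mod 9).
    The inverse of 4 mod 9 is 7 (since 4·7 = 28 = 3·9 + 1), so t ≡ 7·7 = 49 ≡ 4 (mod 9).
    Then x = 4 + 13·4 = 56, valid modulo lcm(13, 9) = 117: x ≡ 56 (mod 117).
  Combine with x ≡ 3 (mod 5); new modulus lcm = 585.
    Write x = 56 + 117·t and substitute into x ≡ 3 (mod 5): 117·t ≡ 3 − 56 = -53 (mod 5).
    Reduce coefficients mod 5: 2·t ≡ 2 (mod 5).
    The inverse of 2 mod 5 is 3 (since 2·3 = 6 = 1·5 + 1), so t ≡ 3·2 = 6 ≡ 1 (mod 5).
    Then x = 56 + 117·1 = 173, valid modulo lcm(117, 5) = 585: x ≡ 173 (mod 585).
  Combine with x ≡ 10 (mod 11); new modulus lcm = 6435.
    Write x = 173 + 585·t and substitute into x ≡ 10 (mod 11): 585·t ≡ 10 − 173 = -163 (mod 11).
    Reduce coefficients mod 11: 2·t ≡ 2 (mod 11).
    The inverse of 2 mod 11 is 6 (since 2·6 = 12 = 1·11 + 1), so t ≡ 6·2 = 12 ≡ 1 (mod 11).
    Then x = 173 + 585·1 = 758, valid modulo lcm(585, 11) = 6435: x ≡ 758 (mod 6435).
Verify against each original: 758 mod 13 = 4, 758 mod 9 = 2, 758 mod 5 = 3, 758 mod 11 = 10.

x ≡ 758 (mod 6435).


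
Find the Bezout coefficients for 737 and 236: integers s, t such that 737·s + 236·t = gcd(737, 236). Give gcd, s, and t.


Euclidean algorithm on (737, 236) — divide until remainder is 0:
  737 = 3 · 236 + 29
  236 = 8 · 29 + 4
  29 = 7 · 4 + 1
  4 = 4 · 1 + 0
gcd(737, 236) = 1.
Track Bezout coefficients alongside the remainders: start with r₀ = 737 = a·1 + b·0 (s = 1, t = 0) and r₁ = 236 = a·0 + b·1 (s = 0, t = 1); each new remainder r_{k+1} = r_{k-1} − q_k·r_k inherits s_{k+1} = s_{k-1} − q_k·s_k, t_{k+1} = t_{k-1} − q_k·t_k, so r_k = a·s_k + b·t_k at every step:
  q = 3: r = 29, s = 1 − 3·0 = 1, t = 0 − 3·1 = -3  (check: 737·1 + 236·(-3) = 29)
  q = 8: r = 4, s = 0 − 8·1 = -8, t = 1 − 8·(-3) = 25  (check: 737·(-8) + 236·25 = 4)
  q = 7: r = 1, s = 1 − 7·(-8) = 57, t = -3 − 7·25 = -178  (check: 737·57 + 236·(-178) = 1)
The row with r = 1 (the gcd) gives the Bezout coefficients s = 57, t = -178.
Result: 737 · (57) + 236 · (-178) = 1.

gcd(737, 236) = 1; s = 57, t = -178 (check: 737·57 + 236·(-178) = 1).


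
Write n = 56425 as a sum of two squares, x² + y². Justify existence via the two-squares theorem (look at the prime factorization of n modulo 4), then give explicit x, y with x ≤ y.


Step 1: Factor n = 56425 = 5^2 · 37 · 61.
Step 2: Check the mod-4 condition on each prime factor: 5 ≡ 1 (mod 4), exponent 2; 37 ≡ 1 (mod 4), exponent 1; 61 ≡ 1 (mod 4), exponent 1.
All primes ≡ 3 (mod 4) appear to even exponent (or don't appear), so by the two-squares theorem n IS expressible as a sum of two squares.
Step 3: Build a representation. Group n = k² · m with k = 5 and m = 37 · 61 = 2257 (a product of primes ≡ 1 (mod 4)); a representation of m scales to one of n via (k·x)² + (k·y)² = k²(x² + y²). Each prime p ≡ 1 (mod 4) is itself a sum of two squares; find a² by testing p − a² for a perfect square:
  37: 37 − 1² = 36 = 6² ⇒ 37 = 1² + 6².
  61: 61 − 1² = 60, 61 − 2² = 57, 61 − 3² = 52, 61 − 4² = 45, 61 − 5² = 36 = 6² ⇒ 61 = 5² + 6².
  Combine using the Brahmagupta–Fibonacci identity (a² + b²)(c² + d²) = (ac − bd)² + (ad + bc)² = (ac + bd)² + (ad − bc)²:
  37 · 61 = 2257: from (1² + 6²)(5² + 6²), take (1·5 − 6·6, 1·6 + 6·5) = (5 − 36, 6 + 30) = (-31, 36); dropping signs (only squares matter) gives (31, 36); check 31² + 36² = 961 + 1296 = 2257 ✓.
  Scale by k = 5: (5·31, 5·36) = (155, 180).
Step 4: Order so x ≤ y and verify: 155² + 180² = 24025 + 32400 = 56425 = n. ✓

n = 56425 = 155² + 180² (one valid representation with x ≤ y).


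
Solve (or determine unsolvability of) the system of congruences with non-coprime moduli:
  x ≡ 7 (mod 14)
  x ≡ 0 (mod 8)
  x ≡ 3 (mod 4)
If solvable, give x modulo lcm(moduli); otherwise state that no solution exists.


Moduli 14, 8, 4 are not pairwise coprime, so CRT works modulo lcm(m_i) when all pairwise compatibility conditions hold.
Pairwise compatibility: gcd(m_i, m_j) must divide a_i - a_j for every pair.
Merge one congruence at a time:
  Start: x ≡ 7 (mod 14).
  Combine with x ≡ 0 (mod 8): gcd(14, 8) = 2, and 0 - 7 = -7 is NOT divisible by 2.
    ⇒ system is inconsistent (no integer solution).

No solution (the system is inconsistent).


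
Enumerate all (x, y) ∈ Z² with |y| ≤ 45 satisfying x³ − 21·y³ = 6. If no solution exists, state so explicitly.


The equation is x³ - 21y³ = 6. For fixed y, x³ = 21·y³ + 6, so a solution requires the RHS to be a perfect cube.
Strategy: iterate y from -45 to 45, compute RHS = 21·y³ + 6, and check whether it is a (positive or negative) perfect cube.
Check small values of y:
  y = 0: RHS = 6 is not a perfect cube.
  y = 1: RHS = 27 = (3)³ ⇒ x = 3 works.
  y = -1: RHS = -15 is not a perfect cube.
  y = 2: RHS = 174 is not a perfect cube.
  y = -2: RHS = -162 is not a perfect cube.
  y = 3: RHS = 573 is not a perfect cube.
  y = -3: RHS = -561 is not a perfect cube.
Continuing the search up to |y| = 45 finds no further solutions beyond those listed.
Collected solutions: (3, 1).

Solutions (with |y| ≤ 45): (3, 1).


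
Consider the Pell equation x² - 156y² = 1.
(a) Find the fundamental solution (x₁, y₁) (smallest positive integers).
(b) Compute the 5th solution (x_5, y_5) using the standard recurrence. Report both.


Step 1: Find the fundamental solution (x₁, y₁) of x² - 156y² = 1.
  Expand √156 as a continued fraction. a₀ = ⌊√156⌋ = 12; iterate m_{k+1} = d_k·a_k − m_k, d_{k+1} = (156 − m_{k+1}²)/d_k, a_{k+1} = ⌊(a₀ + m_{k+1})/d_{k+1}⌋ (starting m₀ = 0, d₀ = 1), with convergents p_k = a_k·p_{k-1} + p_{k-2}, q_k = a_k·q_{k-1} + q_{k-2} (p₋₁ = 1, q₋₁ = 0):
  k = 0: a₀ = 12; p₀/q₀ = 12/1; p₀² − 156·q₀² = 144 − 156 = -12.
  k = 1: m = 12, d = 12, a = ⌊(12 + 12)/12⌋ = 2; p/q = (2·12 + 1)/(2·1 + 0) = 25/2; p² − 156·q² = 625 − 624 = 1.
  The first convergent with p² − 156·q² = 1 gives the fundamental solution (x₁, y₁) = (25, 2).
Step 2: Apply the recurrence (x_{n+1}, y_{n+1}) = (x₁x_n + 156y₁y_n, x₁y_n + y₁x_n) repeatedly.
  From (x_1, y_1) = (25, 2): x_2 = 25·25 + 156·2·2 = 1249; y_2 = 25·2 + 2·25 = 100.
  From (x_2, y_2) = (1249, 100): x_3 = 25·1249 + 156·2·100 = 62425; y_3 = 25·100 + 2·1249 = 4998.
  From (x_3, y_3) = (62425, 4998): x_4 = 25·62425 + 156·2·4998 = 3120001; y_4 = 25·4998 + 2·62425 = 249800.
  From (x_4, y_4) = (3120001, 249800): x_5 = 25·3120001 + 156·2·249800 = 155937625; y_5 = 25·249800 + 2·3120001 = 12485002.
Step 3: Verify x_5² - 156·y_5² = 24316542890640625 - 24316542890640624 = 1 (should be 1). ✓

(x_1, y_1) = (25, 2); (x_5, y_5) = (155937625, 12485002).


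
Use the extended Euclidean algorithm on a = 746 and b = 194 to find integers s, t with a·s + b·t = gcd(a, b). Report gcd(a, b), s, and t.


Euclidean algorithm on (746, 194) — divide until remainder is 0:
  746 = 3 · 194 + 164
  194 = 1 · 164 + 30
  164 = 5 · 30 + 14
  30 = 2 · 14 + 2
  14 = 7 · 2 + 0
gcd(746, 194) = 2.
Track Bezout coefficients alongside the remainders: start with r₀ = 746 = a·1 + b·0 (s = 1, t = 0) and r₁ = 194 = a·0 + b·1 (s = 0, t = 1); each new remainder r_{k+1} = r_{k-1} − q_k·r_k inherits s_{k+1} = s_{k-1} − q_k·s_k, t_{k+1} = t_{k-1} − q_k·t_k, so r_k = a·s_k + b·t_k at every step:
  q = 3: r = 164, s = 1 − 3·0 = 1, t = 0 − 3·1 = -3  (check: 746·1 + 194·(-3) = 164)
  q = 1: r = 30, s = 0 − 1·1 = -1, t = 1 − 1·(-3) = 4  (check: 746·(-1) + 194·4 = 30)
  q = 5: r = 14, s = 1 − 5·(-1) = 6, t = -3 − 5·4 = -23  (check: 746·6 + 194·(-23) = 14)
  q = 2: r = 2, s = -1 − 2·6 = -13, t = 4 − 2·(-23) = 50  (check: 746·(-13) + 194·50 = 2)
The row with r = 2 (the gcd) gives the Bezout coefficients s = -13, t = 50.
Result: 746 · (-13) + 194 · (50) = 2.

gcd(746, 194) = 2; s = -13, t = 50 (check: 746·(-13) + 194·50 = 2).


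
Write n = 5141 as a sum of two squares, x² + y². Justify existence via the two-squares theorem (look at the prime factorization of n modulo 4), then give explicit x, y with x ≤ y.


Step 1: Factor n = 5141 = 53 · 97.
Step 2: Check the mod-4 condition on each prime factor: 53 ≡ 1 (mod 4), exponent 1; 97 ≡ 1 (mod 4), exponent 1.
All primes ≡ 3 (mod 4) appear to even exponent (or don't appear), so by the two-squares theorem n IS expressible as a sum of two squares.
Step 3: Build a representation. Here n = 53 · 97 is a product of primes ≡ 1 (mod 4). Each prime p ≡ 1 (mod 4) is itself a sum of two squares; find a² by testing p − a² for a perfect square:
  53: 53 − 1² = 52, 53 − 2² = 49 = 7² ⇒ 53 = 2² + 7².
  97: 97 − 1² = 96, 97 − 2² = 93, 97 − 3² = 88, 97 − 4² = 81 = 9² ⇒ 97 = 4² + 9².
  Combine using the Brahmagupta–Fibonacci identity (a² + b²)(c² + d²) = (ac − bd)² + (ad + bc)² = (ac + bd)² + (ad − bc)²:
  53 · 97 = 5141: from (2² + 7²)(4² + 9²), take (2·4 − 7·9, 2·9 + 7·4) = (8 − 63, 18 + 28) = (-55, 46); dropping signs (only squares matter) gives (55, 46); check 55² + 46² = 3025 + 2116 = 5141 ✓.
Step 4: Order so x ≤ y and verify: 46² + 55² = 2116 + 3025 = 5141 = n. ✓

n = 5141 = 46² + 55² (one valid representation with x ≤ y).


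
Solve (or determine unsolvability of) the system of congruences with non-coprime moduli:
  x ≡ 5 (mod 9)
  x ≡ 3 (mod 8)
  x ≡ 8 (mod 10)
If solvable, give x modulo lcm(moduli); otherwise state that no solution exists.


Moduli 9, 8, 10 are not pairwise coprime, so CRT works modulo lcm(m_i) when all pairwise compatibility conditions hold.
Pairwise compatibility: gcd(m_i, m_j) must divide a_i - a_j for every pair.
Merge one congruence at a time:
  Start: x ≡ 5 (mod 9).
  Combine with x ≡ 3 (mod 8): gcd(9, 8) = 1; 3 - 5 = -2, which IS divisible by 1, so compatible.
    Write x = 5 + 9·t and substitute into x ≡ 3 (mod 8): 9·t ≡ 3 − 5 = -2 (mod 8).
    Reduce coefficients mod 8: 1·t ≡ 6 (mod 8).
    So t ≡ 6 (mod 8).
    Then x = 5 + 9·6 = 59, valid modulo lcm(9, 8) = 72: x ≡ 59 (mod 72).
  Combine with x ≡ 8 (mod 10): gcd(72, 10) = 2, and 8 - 59 = -51 is NOT divisible by 2.
    ⇒ system is inconsistent (no integer solution).

No solution (the system is inconsistent).


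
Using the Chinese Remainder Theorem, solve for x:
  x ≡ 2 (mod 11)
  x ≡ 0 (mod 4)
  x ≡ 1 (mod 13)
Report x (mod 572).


Moduli 11, 4, 13 are pairwise coprime; by CRT there is a unique solution modulo M = 11 · 4 · 13 = 572.
Solve pairwise, accumulating the modulus:
  Start with x ≡ 2 (mod 11).
  Combine with x ≡ 0 (mod 4): since gcd(11, 4) = 1, we get a unique residue mod 44.
    Write x = 2 + 11·t and substitute into x ≡ 0 (mod 4): 11·t ≡ 0 − 2 = -2 (mod 4).
    Reduce coefficients mod 4: 3·t ≡ 2 (mod 4).
    The inverse of 3 mod 4 is 3 (since 3·3 = 9 = 2·4 + 1), so t ≡ 3·2 = 6 ≡ 2 (mod 4).
    Then x = 2 + 11·2 = 24, valid modulo lcm(11, 4) = 44: x ≡ 24 (mod 44).
  Combine with x ≡ 1 (mod 13): since gcd(44, 13) = 1, we get a unique residue mod 572.
    Write x = 24 + 44·t and substitute into x ≡ 1 (mod 13): 44·t ≡ 1 − 24 = -23 (mod 13).
    Reduce coefficients mod 13: 5·t ≡ 3 (mod 13).
    The inverse of 5 mod 13 is 8 (since 5·8 = 40 = 3·13 + 1), so t ≡ 8·3 = 24 ≡ 11 (mod 13).
    Then x = 24 + 44·11 = 508, valid modulo lcm(44, 13) = 572: x ≡ 508 (mod 572).
Verify: 508 mod 11 = 2 ✓, 508 mod 4 = 0 ✓, 508 mod 13 = 1 ✓.

x ≡ 508 (mod 572).


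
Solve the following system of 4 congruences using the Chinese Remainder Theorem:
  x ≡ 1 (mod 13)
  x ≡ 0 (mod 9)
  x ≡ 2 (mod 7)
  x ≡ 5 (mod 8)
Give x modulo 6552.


Product of moduli M = 13 · 9 · 7 · 8 = 6552.
Merge one congruence at a time:
  Start: x ≡ 1 (mod 13).
  Combine with x ≡ 0 (mod 9); new modulus lcm = 117.
    Write x = 1 + 13·t and substitute into x ≡ 0 (mod 9): 13·t ≡ 0 − 1 = -1 (mod 9).
    Reduce coefficients mod 9: 4·t ≡ 8 (mod 9).
    The inverse of 4 mod 9 is 7 (since 4·7 = 28 = 3·9 + 1), so t ≡ 7·8 = 56 ≡ 2 (mod 9).
    Then x = 1 + 13·2 = 27, valid modulo lcm(13, 9) = 117: x ≡ 27 (mod 117).
  Combine with x ≡ 2 (mod 7); new modulus lcm = 819.
    Write x = 27 + 117·t and substitute into x ≡ 2 (mod 7): 117·t ≡ 2 − 27 = -25 (mod 7).
    Reduce coefficients mod 7: 5·t ≡ 3 (mod 7).
    The inverse of 5 mod 7 is 3 (since 5·3 = 15 = 2·7 + 1), so t ≡ 3·3 = 9 ≡ 2 (mod 7).
    Then x = 27 + 117·2 = 261, valid modulo lcm(117, 7) = 819: x ≡ 261 (mod 819).
  Combine with x ≡ 5 (mod 8); new modulus lcm = 6552.
    Write x = 261 + 819·t and substitute into x ≡ 5 (mod 8): 819·t ≡ 5 − 261 = -256 (mod 8).
    Reduce coefficients mod 8: 3·t ≡ 0 (mod 8).
    The inverse of 3 mod 8 is 3 (since 3·3 = 9 = 1·8 + 1), so t ≡ 3·0 = 0 ≡ 0 (mod 8).
    Then x = 261 + 819·0 = 261, valid modulo lcm(819, 8) = 6552: x ≡ 261 (mod 6552).
Verify against each original: 261 mod 13 = 1, 261 mod 9 = 0, 261 mod 7 = 2, 261 mod 8 = 5.

x ≡ 261 (mod 6552).


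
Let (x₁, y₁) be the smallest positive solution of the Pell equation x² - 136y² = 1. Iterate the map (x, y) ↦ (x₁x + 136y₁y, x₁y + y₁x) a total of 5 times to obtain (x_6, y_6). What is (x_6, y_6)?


Step 1: Find the fundamental solution (x₁, y₁) of x² - 136y² = 1.
  Expand √136 as a continued fraction. a₀ = ⌊√136⌋ = 11; iterate m_{k+1} = d_k·a_k − m_k, d_{k+1} = (136 − m_{k+1}²)/d_k, a_{k+1} = ⌊(a₀ + m_{k+1})/d_{k+1}⌋ (starting m₀ = 0, d₀ = 1), with convergents p_k = a_k·p_{k-1} + p_{k-2}, q_k = a_k·q_{k-1} + q_{k-2} (p₋₁ = 1, q₋₁ = 0):
  k = 0: a₀ = 11; p₀/q₀ = 11/1; p₀² − 136·q₀² = 121 − 136 = -15.
  k = 1: m = 11, d = 15, a = ⌊(11 + 11)/15⌋ = 1; p/q = (1·11 + 1)/(1·1 + 0) = 12/1; p² − 136·q² = 144 − 136 = 8.
  k = 2: m = 4, d = 8, a = ⌊(11 + 4)/8⌋ = 1; p/q = (1·12 + 11)/(1·1 + 1) = 23/2; p² − 136·q² = 529 − 544 = -15.
  k = 3: m = 4, d = 15, a = ⌊(11 + 4)/15⌋ = 1; p/q = (1·23 + 12)/(1·2 + 1) = 35/3; p² − 136·q² = 1225 − 1224 = 1.
  The first convergent with p² − 136·q² = 1 gives the fundamental solution (x₁, y₁) = (35, 3).
Step 2: Apply the recurrence (x_{n+1}, y_{n+1}) = (x₁x_n + 136y₁y_n, x₁y_n + y₁x_n) repeatedly.
  From (x_1, y_1) = (35, 3): x_2 = 35·35 + 136·3·3 = 2449; y_2 = 35·3 + 3·35 = 210.
  From (x_2, y_2) = (2449, 210): x_3 = 35·2449 + 136·3·210 = 171395; y_3 = 35·210 + 3·2449 = 14697.
  From (x_3, y_3) = (171395, 14697): x_4 = 35·171395 + 136·3·14697 = 11995201; y_4 = 35·14697 + 3·171395 = 1028580.
  From (x_4, y_4) = (11995201, 1028580): x_5 = 35·11995201 + 136·3·1028580 = 839492675; y_5 = 35·1028580 + 3·11995201 = 71985903.
  From (x_5, y_5) = (839492675, 71985903): x_6 = 35·839492675 + 136·3·71985903 = 58752492049; y_6 = 35·71985903 + 3·839492675 = 5037984630.
Step 3: Verify x_6² - 136·y_6² = 3451855321967808218401 - 3451855321967808218400 = 1 (should be 1). ✓

(x_1, y_1) = (35, 3); (x_6, y_6) = (58752492049, 5037984630).


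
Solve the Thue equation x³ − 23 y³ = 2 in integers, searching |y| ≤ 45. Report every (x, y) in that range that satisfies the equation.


The equation is x³ - 23y³ = 2. For fixed y, x³ = 23·y³ + 2, so a solution requires the RHS to be a perfect cube.
Strategy: iterate y from -45 to 45, compute RHS = 23·y³ + 2, and check whether it is a (positive or negative) perfect cube.
Check small values of y:
  y = 0: RHS = 2 is not a perfect cube.
  y = 1: RHS = 25 is not a perfect cube.
  y = -1: RHS = -21 is not a perfect cube.
  y = 2: RHS = 186 is not a perfect cube.
  y = -2: RHS = -182 is not a perfect cube.
  y = 3: RHS = 623 is not a perfect cube.
  y = -3: RHS = -619 is not a perfect cube.
Continuing the search up to |y| = 45 finds no solutions either.
No (x, y) in the scanned range satisfies the equation.

No integer solutions with |y| ≤ 45.


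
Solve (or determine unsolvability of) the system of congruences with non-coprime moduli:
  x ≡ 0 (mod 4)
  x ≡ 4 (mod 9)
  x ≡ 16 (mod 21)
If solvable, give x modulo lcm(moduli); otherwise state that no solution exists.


Moduli 4, 9, 21 are not pairwise coprime, so CRT works modulo lcm(m_i) when all pairwise compatibility conditions hold.
Pairwise compatibility: gcd(m_i, m_j) must divide a_i - a_j for every pair.
Merge one congruence at a time:
  Start: x ≡ 0 (mod 4).
  Combine with x ≡ 4 (mod 9): gcd(4, 9) = 1; 4 - 0 = 4, which IS divisible by 1, so compatible.
    Write x = 0 + 4·t and substitute into x ≡ 4 (mod 9): 4·t ≡ 4 − 0 = 4 (mod 9).
    The inverse of 4 mod 9 is 7 (since 4·7 = 28 = 3·9 + 1), so t ≡ 7·4 = 28 ≡ 1 (mod 9).
    Then x = 0 + 4·1 = 4, valid modulo lcm(4, 9) = 36: x ≡ 4 (mod 36).
  Combine with x ≡ 16 (mod 21): gcd(36, 21) = 3; 16 - 4 = 12, which IS divisible by 3, so compatible.
    Write x = 4 + 36·t and substitute into x ≡ 16 (mod 21): 36·t ≡ 16 − 4 = 12 (mod 21).
    Divide the congruence (and modulus) by g = 3: 12·t ≡ 4 (mod 7).
    Reduce coefficients mod 7: 5·t ≡ 4 (mod 7).
    The inverse of 5 mod 7 is 3 (since 5·3 = 15 = 2·7 + 1), so t ≡ 3·4 = 12 ≡ 5 (mod 7).
    Then x = 4 + 36·5 = 184, valid modulo lcm(36, 21) = 252: x ≡ 184 (mod 252).
Verify: 184 mod 4 = 0, 184 mod 9 = 4, 184 mod 21 = 16.

x ≡ 184 (mod 252).


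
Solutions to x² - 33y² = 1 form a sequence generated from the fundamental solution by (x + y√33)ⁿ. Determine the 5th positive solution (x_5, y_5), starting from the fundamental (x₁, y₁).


Step 1: Find the fundamental solution (x₁, y₁) of x² - 33y² = 1.
  Expand √33 as a continued fraction. a₀ = ⌊√33⌋ = 5; iterate m_{k+1} = d_k·a_k − m_k, d_{k+1} = (33 − m_{k+1}²)/d_k, a_{k+1} = ⌊(a₀ + m_{k+1})/d_{k+1}⌋ (starting m₀ = 0, d₀ = 1), with convergents p_k = a_k·p_{k-1} + p_{k-2}, q_k = a_k·q_{k-1} + q_{k-2} (p₋₁ = 1, q₋₁ = 0):
  k = 0: a₀ = 5; p₀/q₀ = 5/1; p₀² − 33·q₀² = 25 − 33 = -8.
  k = 1: m = 5, d = 8, a = ⌊(5 + 5)/8⌋ = 1; p/q = (1·5 + 1)/(1·1 + 0) = 6/1; p² − 33·q² = 36 − 33 = 3.
  k = 2: m = 3, d = 3, a = ⌊(5 + 3)/3⌋ = 2; p/q = (2·6 + 5)/(2·1 + 1) = 17/3; p² − 33·q² = 289 − 297 = -8.
  k = 3: m = 3, d = 8, a = ⌊(5 + 3)/8⌋ = 1; p/q = (1·17 + 6)/(1·3 + 1) = 23/4; p² − 33·q² = 529 − 528 = 1.
  The first convergent with p² − 33·q² = 1 gives the fundamental solution (x₁, y₁) = (23, 4).
Step 2: Apply the recurrence (x_{n+1}, y_{n+1}) = (x₁x_n + 33y₁y_n, x₁y_n + y₁x_n) repeatedly.
  From (x_1, y_1) = (23, 4): x_2 = 23·23 + 33·4·4 = 1057; y_2 = 23·4 + 4·23 = 184.
  From (x_2, y_2) = (1057, 184): x_3 = 23·1057 + 33·4·184 = 48599; y_3 = 23·184 + 4·1057 = 8460.
  From (x_3, y_3) = (48599, 8460): x_4 = 23·48599 + 33·4·8460 = 2234497; y_4 = 23·8460 + 4·48599 = 388976.
  From (x_4, y_4) = (2234497, 388976): x_5 = 23·2234497 + 33·4·388976 = 102738263; y_5 = 23·388976 + 4·2234497 = 17884436.
Step 3: Verify x_5² - 33·y_5² = 10555150684257169 - 10555150684257168 = 1 (should be 1). ✓

(x_1, y_1) = (23, 4); (x_5, y_5) = (102738263, 17884436).


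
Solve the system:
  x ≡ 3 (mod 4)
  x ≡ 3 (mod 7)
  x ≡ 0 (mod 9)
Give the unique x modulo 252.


Moduli 4, 7, 9 are pairwise coprime; by CRT there is a unique solution modulo M = 4 · 7 · 9 = 252.
Solve pairwise, accumulating the modulus:
  Start with x ≡ 3 (mod 4).
  Combine with x ≡ 3 (mod 7): since gcd(4, 7) = 1, we get a unique residue mod 28.
    Write x = 3 + 4·t and substitute into x ≡ 3 (mod 7): 4·t ≡ 3 − 3 = 0 (mod 7).
    The inverse of 4 mod 7 is 2 (since 4·2 = 8 = 1·7 + 1), so t ≡ 2·0 = 0 ≡ 0 (mod 7).
    Then x = 3 + 4·0 = 3, valid modulo lcm(4, 7) = 28: x ≡ 3 (mod 28).
  Combine with x ≡ 0 (mod 9): since gcd(28, 9) = 1, we get a unique residue mod 252.
    Write x = 3 + 28·t and substitute into x ≡ 0 (mod 9): 28·t ≡ 0 − 3 = -3 (mod 9).
    Reduce coefficients mod 9: 1·t ≡ 6 (mod 9).
    So t ≡ 6 (mod 9).
    Then x = 3 + 28·6 = 171, valid modulo lcm(28, 9) = 252: x ≡ 171 (mod 252).
Verify: 171 mod 4 = 3 ✓, 171 mod 7 = 3 ✓, 171 mod 9 = 0 ✓.

x ≡ 171 (mod 252).


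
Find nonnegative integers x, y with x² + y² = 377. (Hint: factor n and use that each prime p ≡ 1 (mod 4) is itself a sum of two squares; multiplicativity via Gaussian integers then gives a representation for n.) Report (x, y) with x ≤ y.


Step 1: Factor n = 377 = 13 · 29.
Step 2: Check the mod-4 condition on each prime factor: 13 ≡ 1 (mod 4), exponent 1; 29 ≡ 1 (mod 4), exponent 1.
All primes ≡ 3 (mod 4) appear to even exponent (or don't appear), so by the two-squares theorem n IS expressible as a sum of two squares.
Step 3: Build a representation. Here n = 13 · 29 is a product of primes ≡ 1 (mod 4). Each prime p ≡ 1 (mod 4) is itself a sum of two squares; find a² by testing p − a² for a perfect square:
  13: 13 − 1² = 12, 13 − 2² = 9 = 3² ⇒ 13 = 2² + 3².
  29: 29 − 1² = 28, 29 − 2² = 25 = 5² ⇒ 29 = 2² + 5².
  Combine using the Brahmagupta–Fibonacci identity (a² + b²)(c² + d²) = (ac − bd)² + (ad + bc)² = (ac + bd)² + (ad − bc)²:
  13 · 29 = 377: from (2² + 3²)(2² + 5²), take (2·2 − 3·5, 2·5 + 3·2) = (4 − 15, 10 + 6) = (-11, 16); dropping signs (only squares matter) gives (11, 16); check 11² + 16² = 121 + 256 = 377 ✓.
Step 4: Order so x ≤ y and verify: 11² + 16² = 121 + 256 = 377 = n. ✓

n = 377 = 11² + 16² (one valid representation with x ≤ y).


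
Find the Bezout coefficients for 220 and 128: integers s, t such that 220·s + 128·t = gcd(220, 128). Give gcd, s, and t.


Euclidean algorithm on (220, 128) — divide until remainder is 0:
  220 = 1 · 128 + 92
  128 = 1 · 92 + 36
  92 = 2 · 36 + 20
  36 = 1 · 20 + 16
  20 = 1 · 16 + 4
  16 = 4 · 4 + 0
gcd(220, 128) = 4.
Track Bezout coefficients alongside the remainders: start with r₀ = 220 = a·1 + b·0 (s = 1, t = 0) and r₁ = 128 = a·0 + b·1 (s = 0, t = 1); each new remainder r_{k+1} = r_{k-1} − q_k·r_k inherits s_{k+1} = s_{k-1} − q_k·s_k, t_{k+1} = t_{k-1} − q_k·t_k, so r_k = a·s_k + b·t_k at every step:
  q = 1: r = 92, s = 1 − 1·0 = 1, t = 0 − 1·1 = -1  (check: 220·1 + 128·(-1) = 92)
  q = 1: r = 36, s = 0 − 1·1 = -1, t = 1 − 1·(-1) = 2  (check: 220·(-1) + 128·2 = 36)
  q = 2: r = 20, s = 1 − 2·(-1) = 3, t = -1 − 2·2 = -5  (check: 220·3 + 128·(-5) = 20)
  q = 1: r = 16, s = -1 − 1·3 = -4, t = 2 − 1·(-5) = 7  (check: 220·(-4) + 128·7 = 16)
  q = 1: r = 4, s = 3 − 1·(-4) = 7, t = -5 − 1·7 = -12  (check: 220·7 + 128·(-12) = 4)
The row with r = 4 (the gcd) gives the Bezout coefficients s = 7, t = -12.
Result: 220 · (7) + 128 · (-12) = 4.

gcd(220, 128) = 4; s = 7, t = -12 (check: 220·7 + 128·(-12) = 4).


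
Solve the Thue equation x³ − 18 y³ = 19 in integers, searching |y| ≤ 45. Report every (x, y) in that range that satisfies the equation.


The equation is x³ - 18y³ = 19. For fixed y, x³ = 18·y³ + 19, so a solution requires the RHS to be a perfect cube.
Strategy: iterate y from -45 to 45, compute RHS = 18·y³ + 19, and check whether it is a (positive or negative) perfect cube.
Check small values of y:
  y = 0: RHS = 19 is not a perfect cube.
  y = 1: RHS = 37 is not a perfect cube.
  y = -1: RHS = 1 = (1)³ ⇒ x = 1 works.
  y = 2: RHS = 163 is not a perfect cube.
  y = -2: RHS = -125 = (-5)³ ⇒ x = -5 works.
  y = 3: RHS = 505 is not a perfect cube.
  y = -3: RHS = -467 is not a perfect cube.
Continuing the search up to |y| = 45 finds no further solutions beyond those listed.
Collected solutions: (1, -1), (-5, -2).

Solutions (with |y| ≤ 45): (1, -1), (-5, -2).


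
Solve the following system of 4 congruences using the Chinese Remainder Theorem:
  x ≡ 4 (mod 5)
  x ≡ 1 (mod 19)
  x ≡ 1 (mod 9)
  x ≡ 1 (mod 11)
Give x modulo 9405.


Product of moduli M = 5 · 19 · 9 · 11 = 9405.
Merge one congruence at a time:
  Start: x ≡ 4 (mod 5).
  Combine with x ≡ 1 (mod 19); new modulus lcm = 95.
    Write x = 4 + 5·t and substitute into x ≡ 1 (mod 19): 5·t ≡ 1 − 4 = -3 (mod 19).
    Reduce coefficients mod 19: 5·t ≡ 16 (mod 19).
    The inverse of 5 mod 19 is 4 (since 5·4 = 20 = 1·19 + 1), so t ≡ 4·16 = 64 ≡ 7 (mod 19).
    Then x = 4 + 5·7 = 39, valid modulo lcm(5, 19) = 95: x ≡ 39 (mod 95).
  Combine with x ≡ 1 (mod 9); new modulus lcm = 855.
    Write x = 39 + 95·t and substitute into x ≡ 1 (mod 9): 95·t ≡ 1 − 39 = -38 (mod 9).
    Reduce coefficients mod 9: 5·t ≡ 7 (mod 9).
    The inverse of 5 mod 9 is 2 (since 5·2 = 10 = 1·9 + 1), so t ≡ 2·7 = 14 ≡ 5 (mod 9).
    Then x = 39 + 95·5 = 514, valid modulo lcm(95, 9) = 855: x ≡ 514 (mod 855).
  Combine with x ≡ 1 (mod 11); new modulus lcm = 9405.
    Write x = 514 + 855·t and substitute into x ≡ 1 (mod 11): 855·t ≡ 1 − 514 = -513 (mod 11).
    Reduce coefficients mod 11: 8·t ≡ 4 (mod 11).
    The inverse of 8 mod 11 is 7 (since 8·7 = 56 = 5·11 + 1), so t ≡ 7·4 = 28 ≡ 6 (mod 11).
    Then x = 514 + 855·6 = 5644, valid modulo lcm(855, 11) = 9405: x ≡ 5644 (mod 9405).
Verify against each original: 5644 mod 5 = 4, 5644 mod 19 = 1, 5644 mod 9 = 1, 5644 mod 11 = 1.

x ≡ 5644 (mod 9405).


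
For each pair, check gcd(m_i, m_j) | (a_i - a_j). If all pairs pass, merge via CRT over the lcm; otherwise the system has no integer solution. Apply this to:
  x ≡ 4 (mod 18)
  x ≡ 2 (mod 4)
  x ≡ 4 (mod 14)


Moduli 18, 4, 14 are not pairwise coprime, so CRT works modulo lcm(m_i) when all pairwise compatibility conditions hold.
Pairwise compatibility: gcd(m_i, m_j) must divide a_i - a_j for every pair.
Merge one congruence at a time:
  Start: x ≡ 4 (mod 18).
  Combine with x ≡ 2 (mod 4): gcd(18, 4) = 2; 2 - 4 = -2, which IS divisible by 2, so compatible.
    Write x = 4 + 18·t and substitute into x ≡ 2 (mod 4): 18·t ≡ 2 − 4 = -2 (mod 4).
    Divide the congruence (and modulus) by g = 2: 9·t ≡ -1 (mod 2).
    Reduce coefficients mod 2: 1·t ≡ 1 (mod 2).
    So t ≡ 1 (mod 2).
    Then x = 4 + 18·1 = 22, valid modulo lcm(18, 4) = 36: x ≡ 22 (mod 36).
  Combine with x ≡ 4 (mod 14): gcd(36, 14) = 2; 4 - 22 = -18, which IS divisible by 2, so compatible.
    Write x = 22 + 36·t and substitute into x ≡ 4 (mod 14): 36·t ≡ 4 − 22 = -18 (mod 14).
    Divide the congruence (and modulus) by g = 2: 18·t ≡ -9 (mod 7).
    Reduce coefficients mod 7: 4·t ≡ 5 (mod 7).
    The inverse of 4 mod 7 is 2 (since 4·2 = 8 = 1·7 + 1), so t ≡ 2·5 = 10 ≡ 3 (mod 7).
    Then x = 22 + 36·3 = 130, valid modulo lcm(36, 14) = 252: x ≡ 130 (mod 252).
Verify: 130 mod 18 = 4, 130 mod 4 = 2, 130 mod 14 = 4.

x ≡ 130 (mod 252).


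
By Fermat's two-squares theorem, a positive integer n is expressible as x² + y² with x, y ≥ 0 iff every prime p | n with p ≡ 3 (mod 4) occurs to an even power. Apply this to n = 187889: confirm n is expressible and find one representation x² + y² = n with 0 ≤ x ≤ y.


Step 1: Factor n = 187889 = 13 · 97 · 149.
Step 2: Check the mod-4 condition on each prime factor: 13 ≡ 1 (mod 4), exponent 1; 97 ≡ 1 (mod 4), exponent 1; 149 ≡ 1 (mod 4), exponent 1.
All primes ≡ 3 (mod 4) appear to even exponent (or don't appear), so by the two-squares theorem n IS expressible as a sum of two squares.
Step 3: Build a representation. Here n = 13 · 97 · 149 is a product of primes ≡ 1 (mod 4). Each prime p ≡ 1 (mod 4) is itself a sum of two squares; find a² by testing p − a² for a perfect square:
  13: 13 − 1² = 12, 13 − 2² = 9 = 3² ⇒ 13 = 2² + 3².
  97: 97 − 1² = 96, 97 − 2² = 93, 97 − 3² = 88, 97 − 4² = 81 = 9² ⇒ 97 = 4² + 9².
  149: 149 − 1² = 148, 149 − 2² = 145, 149 − 3² = 140, 149 − 4² = 133, 149 − 5² = 124, 149 − 6² = 113, 149 − 7² = 100 = 10² ⇒ 149 = 7² + 10².
  Combine using the Brahmagupta–Fibonacci identity (a² + b²)(c² + d²) = (ac − bd)² + (ad + bc)² = (ac + bd)² + (ad − bc)²:
  13 · 97 = 1261: from (2² + 3²)(4² + 9²), take (2·4 − 3·9, 2·9 + 3·4) = (8 − 27, 18 + 12) = (-19, 30); dropping signs (only squares matter) gives (19, 30); check 19² + 30² = 361 + 900 = 1261 ✓.
  1261 · 149 = 187889: from (19² + 30²)(7² + 10²), take (19·7 − 30·10, 19·10 + 30·7) = (133 − 300, 190 + 210) = (-167, 400); dropping signs (only squares matter) gives (167, 400); check 167² + 400² = 27889 + 160000 = 187889 ✓.
Step 4: Order so x ≤ y and verify: 167² + 400² = 27889 + 160000 = 187889 = n. ✓

n = 187889 = 167² + 400² (one valid representation with x ≤ y).


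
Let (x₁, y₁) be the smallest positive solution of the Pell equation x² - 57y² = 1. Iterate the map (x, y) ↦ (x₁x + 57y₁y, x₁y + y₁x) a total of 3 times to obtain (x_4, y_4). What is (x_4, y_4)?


Step 1: Find the fundamental solution (x₁, y₁) of x² - 57y² = 1.
  Expand √57 as a continued fraction. a₀ = ⌊√57⌋ = 7; iterate m_{k+1} = d_k·a_k − m_k, d_{k+1} = (57 − m_{k+1}²)/d_k, a_{k+1} = ⌊(a₀ + m_{k+1})/d_{k+1}⌋ (starting m₀ = 0, d₀ = 1), with convergents p_k = a_k·p_{k-1} + p_{k-2}, q_k = a_k·q_{k-1} + q_{k-2} (p₋₁ = 1, q₋₁ = 0):
  k = 0: a₀ = 7; p₀/q₀ = 7/1; p₀² − 57·q₀² = 49 − 57 = -8.
  k = 1: m = 7, d = 8, a = ⌊(7 + 7)/8⌋ = 1; p/q = (1·7 + 1)/(1·1 + 0) = 8/1; p² − 57·q² = 64 − 57 = 7.
  k = 2: m = 1, d = 7, a = ⌊(7 + 1)/7⌋ = 1; p/q = (1·8 + 7)/(1·1 + 1) = 15/2; p² − 57·q² = 225 − 228 = -3.
  k = 3: m = 6, d = 3, a = ⌊(7 + 6)/3⌋ = 4; p/q = (4·15 + 8)/(4·2 + 1) = 68/9; p² − 57·q² = 4624 − 4617 = 7.
  k = 4: m = 6, d = 7, a = ⌊(7 + 6)/7⌋ = 1; p/q = (1·68 + 15)/(1·9 + 2) = 83/11; p² − 57·q² = 6889 − 6897 = -8.
  k = 5: m = 1, d = 8, a = ⌊(7 + 1)/8⌋ = 1; p/q = (1·83 + 68)/(1·11 + 9) = 151/20; p² − 57·q² = 22801 − 22800 = 1.
  The first convergent with p² − 57·q² = 1 gives the fundamental solution (x₁, y₁) = (151, 20).
Step 2: Apply the recurrence (x_{n+1}, y_{n+1}) = (x₁x_n + 57y₁y_n, x₁y_n + y₁x_n) repeatedly.
  From (x_1, y_1) = (151, 20): x_2 = 151·151 + 57·20·20 = 45601; y_2 = 151·20 + 20·151 = 6040.
  From (x_2, y_2) = (45601, 6040): x_3 = 151·45601 + 57·20·6040 = 13771351; y_3 = 151·6040 + 20·45601 = 1824060.
  From (x_3, y_3) = (13771351, 1824060): x_4 = 151·13771351 + 57·20·1824060 = 4158902401; y_4 = 151·1824060 + 20·13771351 = 550860080.
Step 3: Verify x_4² - 57·y_4² = 17296469181043564801 - 17296469181043564800 = 1 (should be 1). ✓

(x_1, y_1) = (151, 20); (x_4, y_4) = (4158902401, 550860080).


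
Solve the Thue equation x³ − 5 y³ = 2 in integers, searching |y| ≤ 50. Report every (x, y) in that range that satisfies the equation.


The equation is x³ - 5y³ = 2. For fixed y, x³ = 5·y³ + 2, so a solution requires the RHS to be a perfect cube.
Strategy: iterate y from -50 to 50, compute RHS = 5·y³ + 2, and check whether it is a (positive or negative) perfect cube.
Check small values of y:
  y = 0: RHS = 2 is not a perfect cube.
  y = 1: RHS = 7 is not a perfect cube.
  y = -1: RHS = -3 is not a perfect cube.
  y = 2: RHS = 42 is not a perfect cube.
  y = -2: RHS = -38 is not a perfect cube.
  y = 3: RHS = 137 is not a perfect cube.
  y = -3: RHS = -133 is not a perfect cube.
Continuing the search up to |y| = 50 finds no solutions either.
No (x, y) in the scanned range satisfies the equation.

No integer solutions with |y| ≤ 50.


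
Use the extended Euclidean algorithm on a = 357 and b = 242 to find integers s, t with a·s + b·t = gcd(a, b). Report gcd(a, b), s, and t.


Euclidean algorithm on (357, 242) — divide until remainder is 0:
  357 = 1 · 242 + 115
  242 = 2 · 115 + 12
  115 = 9 · 12 + 7
  12 = 1 · 7 + 5
  7 = 1 · 5 + 2
  5 = 2 · 2 + 1
  2 = 2 · 1 + 0
gcd(357, 242) = 1.
Track Bezout coefficients alongside the remainders: start with r₀ = 357 = a·1 + b·0 (s = 1, t = 0) and r₁ = 242 = a·0 + b·1 (s = 0, t = 1); each new remainder r_{k+1} = r_{k-1} − q_k·r_k inherits s_{k+1} = s_{k-1} − q_k·s_k, t_{k+1} = t_{k-1} − q_k·t_k, so r_k = a·s_k + b·t_k at every step:
  q = 1: r = 115, s = 1 − 1·0 = 1, t = 0 − 1·1 = -1  (check: 357·1 + 242·(-1) = 115)
  q = 2: r = 12, s = 0 − 2·1 = -2, t = 1 − 2·(-1) = 3  (check: 357·(-2) + 242·3 = 12)
  q = 9: r = 7, s = 1 − 9·(-2) = 19, t = -1 − 9·3 = -28  (check: 357·19 + 242·(-28) = 7)
  q = 1: r = 5, s = -2 − 1·19 = -21, t = 3 − 1·(-28) = 31  (check: 357·(-21) + 242·31 = 5)
  q = 1: r = 2, s = 19 − 1·(-21) = 40, t = -28 − 1·31 = -59  (check: 357·40 + 242·(-59) = 2)
  q = 2: r = 1, s = -21 − 2·40 = -101, t = 31 − 2·(-59) = 149  (check: 357·(-101) + 242·149 = 1)
The row with r = 1 (the gcd) gives the Bezout coefficients s = -101, t = 149.
Result: 357 · (-101) + 242 · (149) = 1.

gcd(357, 242) = 1; s = -101, t = 149 (check: 357·(-101) + 242·149 = 1).


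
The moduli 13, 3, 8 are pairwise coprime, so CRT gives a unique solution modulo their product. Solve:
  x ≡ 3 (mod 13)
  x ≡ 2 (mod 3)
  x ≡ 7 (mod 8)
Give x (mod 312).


Moduli 13, 3, 8 are pairwise coprime; by CRT there is a unique solution modulo M = 13 · 3 · 8 = 312.
Solve pairwise, accumulating the modulus:
  Start with x ≡ 3 (mod 13).
  Combine with x ≡ 2 (mod 3): since gcd(13, 3) = 1, we get a unique residue mod 39.
    Write x = 3 + 13·t and substitute into x ≡ 2 (mod 3): 13·t ≡ 2 − 3 = -1 (mod 3).
    Reduce coefficients mod 3: 1·t ≡ 2 (mod 3).
    So t ≡ 2 (mod 3).
    Then x = 3 + 13·2 = 29, valid modulo lcm(13, 3) = 39: x ≡ 29 (mod 39).
  Combine with x ≡ 7 (mod 8): since gcd(39, 8) = 1, we get a unique residue mod 312.
    Write x = 29 + 39·t and substitute into x ≡ 7 (mod 8): 39·t ≡ 7 − 29 = -22 (mod 8).
    Reduce coefficients mod 8: 7·t ≡ 2 (mod 8).
    The inverse of 7 mod 8 is 7 (since 7·7 = 49 = 6·8 + 1), so t ≡ 7·2 = 14 ≡ 6 (mod 8).
    Then x = 29 + 39·6 = 263, valid modulo lcm(39, 8) = 312: x ≡ 263 (mod 312).
Verify: 263 mod 13 = 3 ✓, 263 mod 3 = 2 ✓, 263 mod 8 = 7 ✓.

x ≡ 263 (mod 312).


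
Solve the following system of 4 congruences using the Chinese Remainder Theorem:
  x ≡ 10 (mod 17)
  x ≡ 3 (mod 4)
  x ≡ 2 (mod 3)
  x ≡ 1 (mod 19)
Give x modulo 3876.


Product of moduli M = 17 · 4 · 3 · 19 = 3876.
Merge one congruence at a time:
  Start: x ≡ 10 (mod 17).
  Combine with x ≡ 3 (mod 4); new modulus lcm = 68.
    Write x = 10 + 17·t and substitute into x ≡ 3 (mod 4): 17·t ≡ 3 − 10 = -7 (mod 4).
    Reduce coefficients mod 4: 1·t ≡ 1 (mod 4).
    So t ≡ 1 (mod 4).
    Then x = 10 + 17·1 = 27, valid modulo lcm(17, 4) = 68: x ≡ 27 (mod 68).
  Combine with x ≡ 2 (mod 3); new modulus lcm = 204.
    Write x = 27 + 68·t and substitute into x ≡ 2 (mod 3): 68·t ≡ 2 − 27 = -25 (mod 3).
    Reduce coefficients mod 3: 2·t ≡ 2 (mod 3).
    The inverse of 2 mod 3 is 2 (since 2·2 = 4 = 1·3 + 1), so t ≡ 2·2 = 4 ≡ 1 (mod 3).
    Then x = 27 + 68·1 = 95, valid modulo lcm(68, 3) = 204: x ≡ 95 (mod 204).
  Combine with x ≡ 1 (mod 19); new modulus lcm = 3876.
    Write x = 95 + 204·t and substitute into x ≡ 1 (mod 19): 204·t ≡ 1 − 95 = -94 (mod 19).
    Reduce coefficients mod 19: 14·t ≡ 1 (mod 19).
    The inverse of 14 mod 19 is 15 (since 14·15 = 210 = 11·19 + 1), so t ≡ 15·1 = 15 ≡ 15 (mod 19).
    Then x = 95 + 204·15 = 3155, valid modulo lcm(204, 19) = 3876: x ≡ 3155 (mod 3876).
Verify against each original: 3155 mod 17 = 10, 3155 mod 4 = 3, 3155 mod 3 = 2, 3155 mod 19 = 1.

x ≡ 3155 (mod 3876).
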